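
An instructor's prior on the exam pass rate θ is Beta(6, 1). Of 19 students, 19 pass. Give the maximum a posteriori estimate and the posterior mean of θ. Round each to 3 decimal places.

Posterior: Beta(6+19, 1+0) = Beta(25, 1).
Since β = 1 ≤ 1 and α > 1, the Beta density is monotone increasing on [0,1]; the mode is at 1.
Mean = 25/(25+1) = 0.962.
Mode > mean: the posterior has a left tail.

MAP = 1.000, posterior mean = 0.962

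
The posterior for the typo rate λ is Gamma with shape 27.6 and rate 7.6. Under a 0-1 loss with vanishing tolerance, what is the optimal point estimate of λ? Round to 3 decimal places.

Mode = (α−1)/β = 26.6/7.6 = 3.500.
Mean = α/β = 27.6/7.6 = 3.632.
This is the posterior mode — the MAP estimate.

3.500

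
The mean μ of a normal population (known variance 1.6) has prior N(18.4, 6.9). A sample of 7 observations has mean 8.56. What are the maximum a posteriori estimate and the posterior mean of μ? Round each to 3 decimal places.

Posterior for μ is Normal. Precision-weighted mean: (1/6.9·18.4 + 7/1.6·8.56) / (1/6.9 + 7/1.6) = 8.876.
A Normal posterior is symmetric, so mode = mean.

MAP = 8.876; posterior mean = 8.876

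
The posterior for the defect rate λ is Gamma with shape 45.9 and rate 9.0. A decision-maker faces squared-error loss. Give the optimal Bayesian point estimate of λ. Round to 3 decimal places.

5.100

Mode = (α−1)/β = 44.9/9.0 = 4.989.
Mean = α/β = 45.9/9.0 = 5.100.
Squared-error loss ⇒ the optimal estimator is the posterior mean.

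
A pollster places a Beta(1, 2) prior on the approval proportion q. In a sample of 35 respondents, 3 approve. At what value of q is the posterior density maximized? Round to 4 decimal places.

Posterior: Beta(1+3, 2+32) = Beta(4, 34).
Mode = (4−1)/(4+34−2) = 3/36 = 0.0833.
Mean = 4/(4+34) = 4/38 = 0.1053.
This is the posterior mode — the MAP estimate.

0.0833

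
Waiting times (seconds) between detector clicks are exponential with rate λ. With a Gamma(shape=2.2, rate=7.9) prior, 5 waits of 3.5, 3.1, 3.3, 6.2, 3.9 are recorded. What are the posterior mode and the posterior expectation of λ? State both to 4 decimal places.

MAP = 0.2222; posterior mean = 0.2581

Σ times = 20.0. Posterior: Gamma(shape = 2.2+5 = 7.2, rate = 7.9+20.0 = 27.9).
Mode = (α−1)/β = 6.2/27.9 = 0.2222.
Mean = α/β = 7.2/27.9 = 0.2581.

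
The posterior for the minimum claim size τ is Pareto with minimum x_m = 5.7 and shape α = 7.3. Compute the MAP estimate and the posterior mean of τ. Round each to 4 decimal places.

The Pareto density is strictly decreasing on [x_m, ∞), so the mode is x_m = 5.7000.
Mean = α·x_m/(α−1) = 7.3·5.7/6.3 = 6.6048.
Right-skewed posterior ⇒ mode < mean.

MAP estimate = 5.7000, posterior mean = 6.6048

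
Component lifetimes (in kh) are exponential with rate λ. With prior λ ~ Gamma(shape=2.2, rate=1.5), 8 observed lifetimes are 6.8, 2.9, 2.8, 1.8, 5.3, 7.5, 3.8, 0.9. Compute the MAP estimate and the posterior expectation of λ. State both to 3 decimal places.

MAP estimate = 0.276, posterior expectation = 0.306

Σ times = 31.8. Posterior: Gamma(shape = 2.2+8 = 10.2, rate = 1.5+31.8 = 33.3).
Mode = (α−1)/β = 9.2/33.3 = 0.276.
Mean = α/β = 10.2/33.3 = 0.306.
The mean is pulled above the mode by the posterior's right skew.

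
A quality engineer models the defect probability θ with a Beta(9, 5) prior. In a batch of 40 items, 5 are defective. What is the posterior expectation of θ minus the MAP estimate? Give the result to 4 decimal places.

Posterior: Beta(9+5, 5+35) = Beta(14, 40).
Mode = (14−1)/(14+40−2) = 13/52 = 0.2500.
Mean = 14/(14+40) = 14/54 = 0.2593.
Difference = 0.2593 − 0.2500 = 0.0093.
The mean is pulled above the mode by the posterior's right skew.

0.0093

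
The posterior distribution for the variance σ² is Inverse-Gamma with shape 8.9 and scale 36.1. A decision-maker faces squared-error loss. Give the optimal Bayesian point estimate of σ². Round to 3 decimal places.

4.570

Mode = β/(α+1) = 36.1/9.9 = 3.646.
Mean = β/(α−1) = 36.1/7.9 = 4.570.
Squared-error loss ⇒ the optimal estimator is the posterior mean.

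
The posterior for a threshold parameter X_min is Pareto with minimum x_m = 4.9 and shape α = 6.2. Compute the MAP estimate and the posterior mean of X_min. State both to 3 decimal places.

MAP = 4.900; posterior mean = 5.842

The Pareto density is strictly decreasing on [x_m, ∞), so the mode is x_m = 4.900.
Mean = α·x_m/(α−1) = 6.2·4.9/5.2 = 5.842.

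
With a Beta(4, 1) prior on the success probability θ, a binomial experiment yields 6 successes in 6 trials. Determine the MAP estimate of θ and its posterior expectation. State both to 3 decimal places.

Posterior: Beta(4+6, 1+0) = Beta(10, 1).
Since β = 1 ≤ 1 and α > 1, the Beta density is monotone increasing on [0,1]; the mode is at 1.
Mean = 10/(10+1) = 0.909.

MAP: 1.000. Posterior mean: 0.909.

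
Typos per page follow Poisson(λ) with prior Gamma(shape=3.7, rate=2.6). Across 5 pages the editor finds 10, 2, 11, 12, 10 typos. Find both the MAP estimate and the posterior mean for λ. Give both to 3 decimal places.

Σ counts = 45. Posterior: Gamma(shape = 3.7+45 = 48.7, rate = 2.6+5 = 7.6).
Mode = (α−1)/β = 47.7/7.6 = 6.276.
Mean = α/β = 48.7/7.6 = 6.408.
The posterior is right-skewed, so the mean exceeds the mode.

MAP = 6.276, posterior mean = 6.408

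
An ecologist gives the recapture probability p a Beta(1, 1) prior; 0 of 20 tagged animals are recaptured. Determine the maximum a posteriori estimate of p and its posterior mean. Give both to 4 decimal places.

MAP = 0.0000, posterior mean = 0.0455

Posterior: Beta(1+0, 1+20) = Beta(1, 21).
Since α = 1 ≤ 1 and β > 1, the Beta density is monotone decreasing on [0,1]; the mode is at 0.
Mean = 1/(1+21) = 0.0455.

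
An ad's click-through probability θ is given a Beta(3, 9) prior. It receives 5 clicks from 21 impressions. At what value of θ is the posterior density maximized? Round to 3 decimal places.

Posterior: Beta(3+5, 9+16) = Beta(8, 25).
Mode = (8−1)/(8+25−2) = 7/31 = 0.226.
Mean = 8/(8+25) = 8/33 = 0.242.
This is the posterior mode — the MAP estimate.

0.226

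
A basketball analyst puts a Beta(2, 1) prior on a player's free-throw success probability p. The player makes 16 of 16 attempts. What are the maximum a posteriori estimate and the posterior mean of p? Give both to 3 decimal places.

Posterior: Beta(2+16, 1+0) = Beta(18, 1).
Since β = 1 ≤ 1 and α > 1, the Beta density is monotone increasing on [0,1]; the mode is at 1.
Mean = 18/(18+1) = 0.947.
Left-skewed posterior ⇒ mean < mode.

MAP: 1.000. Posterior mean: 0.947.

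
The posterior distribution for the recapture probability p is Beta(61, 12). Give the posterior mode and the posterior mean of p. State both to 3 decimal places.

Mode = (61−1)/(61+12−2) = 60/71 = 0.845.
Mean = 61/(61+12) = 61/73 = 0.836.
The mean is pulled below the mode by the posterior's left skew.

MAP = 0.845, posterior mean = 0.836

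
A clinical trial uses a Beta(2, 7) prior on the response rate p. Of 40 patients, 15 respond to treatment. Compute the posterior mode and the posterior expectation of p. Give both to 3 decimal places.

MAP: 0.340. Posterior mean: 0.347.

Posterior: Beta(2+15, 7+25) = Beta(17, 32).
Mode = (17−1)/(17+32−2) = 16/47 = 0.340.
Mean = 17/(17+32) = 17/49 = 0.347.
The posterior is right-skewed, so the mean exceeds the mode.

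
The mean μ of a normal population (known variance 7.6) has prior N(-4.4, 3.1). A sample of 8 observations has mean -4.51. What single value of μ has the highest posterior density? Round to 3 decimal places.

Posterior for μ is Normal. Precision-weighted mean: (1/3.1·-4.4 + 8/7.6·-4.51) / (1/3.1 + 8/7.6) = -4.484.
A Normal posterior is symmetric, so mode = mean.
This is the posterior mode — the MAP estimate.

-4.484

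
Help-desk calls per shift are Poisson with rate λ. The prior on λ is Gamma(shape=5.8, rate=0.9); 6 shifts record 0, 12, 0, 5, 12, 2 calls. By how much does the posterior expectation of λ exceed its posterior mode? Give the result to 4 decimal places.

Σ counts = 31. Posterior: Gamma(shape = 5.8+31 = 36.8, rate = 0.9+6 = 6.9).
Mode = (α−1)/β = 35.8/6.9 = 5.1884.
Mean = α/β = 36.8/6.9 = 5.3333.
Difference = 5.3333 − 5.1884 = 0.1449.

0.1449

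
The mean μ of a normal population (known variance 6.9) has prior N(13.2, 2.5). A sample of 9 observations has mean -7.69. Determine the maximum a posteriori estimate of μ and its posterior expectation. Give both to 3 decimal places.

maximum a posteriori estimate = -2.787, posterior expectation = -2.787

Posterior for μ is Normal. Precision-weighted mean: (1/2.5·13.2 + 9/6.9·-7.69) / (1/2.5 + 9/6.9) = -2.787.
A Normal posterior is symmetric, so mode = mean.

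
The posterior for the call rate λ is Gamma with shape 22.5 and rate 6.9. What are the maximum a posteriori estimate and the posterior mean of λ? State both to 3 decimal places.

maximum a posteriori estimate = 3.116, posterior mean = 3.261

Mode = (α−1)/β = 21.5/6.9 = 3.116.
Mean = α/β = 22.5/6.9 = 3.261.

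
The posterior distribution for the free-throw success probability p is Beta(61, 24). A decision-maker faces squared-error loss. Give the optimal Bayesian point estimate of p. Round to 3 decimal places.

0.718

Mode = (61−1)/(61+24−2) = 60/83 = 0.723.
Mean = 61/(61+24) = 61/85 = 0.718.
Squared-error loss ⇒ the optimal estimator is the posterior mean.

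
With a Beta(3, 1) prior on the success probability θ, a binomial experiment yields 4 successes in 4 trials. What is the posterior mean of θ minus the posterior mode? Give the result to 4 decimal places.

-0.1250

Posterior: Beta(3+4, 1+0) = Beta(7, 1).
Since β = 1 ≤ 1 and α > 1, the Beta density is monotone increasing on [0,1]; the mode is at 1.
Mean = 7/(7+1) = 0.8750.
Difference = 0.8750 − 1.0000 = -0.1250.
Mode > mean: the posterior has a left tail.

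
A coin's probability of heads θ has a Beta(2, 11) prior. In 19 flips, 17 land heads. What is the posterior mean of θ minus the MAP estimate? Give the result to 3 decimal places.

Posterior: Beta(2+17, 11+2) = Beta(19, 13).
Mode = (19−1)/(19+13−2) = 18/30 = 0.600.
Mean = 19/(19+13) = 19/32 = 0.594.
Difference = 0.594 − 0.600 = -0.006.

-0.006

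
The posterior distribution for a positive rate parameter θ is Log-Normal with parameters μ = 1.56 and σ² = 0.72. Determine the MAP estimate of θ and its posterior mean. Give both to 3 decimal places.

θ_MAP = 2.316, E[θ|data] = 6.821

Mode = exp(μ − σ²) = exp(0.84) = 2.316.
Mean = exp(μ + σ²/2) = exp(1.920) = 6.821.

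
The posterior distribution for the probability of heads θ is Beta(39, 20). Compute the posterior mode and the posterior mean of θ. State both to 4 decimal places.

Mode = (39−1)/(39+20−2) = 38/57 = 0.6667.
Mean = 39/(39+20) = 39/59 = 0.6610.

MAP: 0.6667. Posterior mean: 0.6610.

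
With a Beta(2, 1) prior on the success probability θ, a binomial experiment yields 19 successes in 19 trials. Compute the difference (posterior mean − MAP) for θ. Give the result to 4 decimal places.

Posterior: Beta(2+19, 1+0) = Beta(21, 1).
Since β = 1 ≤ 1 and α > 1, the Beta density is monotone increasing on [0,1]; the mode is at 1.
Mean = 21/(21+1) = 0.9545.
Difference = 0.9545 − 1.0000 = -0.0455.

-0.0455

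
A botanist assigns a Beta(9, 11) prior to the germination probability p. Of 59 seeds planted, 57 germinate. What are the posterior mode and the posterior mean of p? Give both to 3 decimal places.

MAP = 0.844; posterior mean = 0.835

Posterior: Beta(9+57, 11+2) = Beta(66, 13).
Mode = (66−1)/(66+13−2) = 65/77 = 0.844.
Mean = 66/(66+13) = 66/79 = 0.835.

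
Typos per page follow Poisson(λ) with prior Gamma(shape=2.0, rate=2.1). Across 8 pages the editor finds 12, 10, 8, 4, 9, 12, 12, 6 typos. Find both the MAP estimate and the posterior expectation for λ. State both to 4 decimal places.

MAP = 7.3267, posterior mean = 7.4257

Σ counts = 73. Posterior: Gamma(shape = 2.0+73 = 75.0, rate = 2.1+8 = 10.1).
Mode = (α−1)/β = 74.0/10.1 = 7.3267.
Mean = α/β = 75.0/10.1 = 7.4257.
Mean > mode: the posterior has a right tail.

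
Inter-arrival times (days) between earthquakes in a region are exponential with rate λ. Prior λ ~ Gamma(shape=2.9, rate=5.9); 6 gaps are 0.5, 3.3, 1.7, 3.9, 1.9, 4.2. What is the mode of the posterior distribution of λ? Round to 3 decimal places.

0.369

Σ times = 15.5. Posterior: Gamma(shape = 2.9+6 = 8.9, rate = 5.9+15.5 = 21.4).
Mode = (α−1)/β = 7.9/21.4 = 0.369.
Mean = α/β = 8.9/21.4 = 0.416.
This is the posterior mode — the MAP estimate.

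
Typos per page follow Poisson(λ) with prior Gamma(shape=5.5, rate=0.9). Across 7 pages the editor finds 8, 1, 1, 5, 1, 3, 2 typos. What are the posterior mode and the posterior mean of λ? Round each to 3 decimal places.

posterior mode = 3.228, posterior mean = 3.354

Σ counts = 21. Posterior: Gamma(shape = 5.5+21 = 26.5, rate = 0.9+7 = 7.9).
Mode = (α−1)/β = 25.5/7.9 = 3.228.
Mean = α/β = 26.5/7.9 = 3.354.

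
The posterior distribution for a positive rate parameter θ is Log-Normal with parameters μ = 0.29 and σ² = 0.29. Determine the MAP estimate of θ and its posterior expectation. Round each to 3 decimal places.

Mode = exp(μ − σ²) = exp(0.00) = 1.000.
Mean = exp(μ + σ²/2) = exp(0.435) = 1.545.

MAP = 1.000, posterior mean = 1.545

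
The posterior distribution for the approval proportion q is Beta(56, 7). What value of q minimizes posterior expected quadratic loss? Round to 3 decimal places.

Mode = (56−1)/(56+7−2) = 55/61 = 0.902.
Mean = 56/(56+7) = 56/63 = 0.889.
Quadratic loss ⇒ the optimal estimator is the posterior mean.

0.889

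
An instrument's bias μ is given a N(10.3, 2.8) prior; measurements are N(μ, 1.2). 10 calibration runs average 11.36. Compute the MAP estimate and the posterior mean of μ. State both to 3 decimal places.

MAP estimate = 11.316, posterior mean = 11.316

Posterior for μ is Normal. Precision-weighted mean: (1/2.8·10.3 + 10/1.2·11.36) / (1/2.8 + 10/1.2) = 11.316.
A Normal posterior is symmetric, so mode = mean.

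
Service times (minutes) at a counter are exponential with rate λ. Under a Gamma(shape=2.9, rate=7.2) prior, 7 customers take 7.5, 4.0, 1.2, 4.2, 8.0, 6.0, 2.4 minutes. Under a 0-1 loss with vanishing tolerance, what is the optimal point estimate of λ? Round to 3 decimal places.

Σ times = 33.3. Posterior: Gamma(shape = 2.9+7 = 9.9, rate = 7.2+33.3 = 40.5).
Mode = (α−1)/β = 8.9/40.5 = 0.220.
Mean = α/β = 9.9/40.5 = 0.244.
This is the posterior mode — the MAP estimate.

0.220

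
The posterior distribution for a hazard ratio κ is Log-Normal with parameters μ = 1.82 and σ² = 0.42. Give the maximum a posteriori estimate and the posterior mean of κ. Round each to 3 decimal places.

Mode = exp(μ − σ²) = exp(1.40) = 4.055.
Mean = exp(μ + σ²/2) = exp(2.030) = 7.614.
The mean is pulled above the mode by the posterior's right skew.

maximum a posteriori estimate = 4.055, posterior mean = 7.614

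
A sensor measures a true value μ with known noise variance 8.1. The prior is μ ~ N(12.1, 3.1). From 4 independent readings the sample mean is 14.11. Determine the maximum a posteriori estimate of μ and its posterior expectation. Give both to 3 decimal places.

MAP = 13.316; posterior mean = 13.316

Posterior for μ is Normal. Precision-weighted mean: (1/3.1·12.1 + 4/8.1·14.11) / (1/3.1 + 4/8.1) = 13.316.
A Normal posterior is symmetric, so mode = mean.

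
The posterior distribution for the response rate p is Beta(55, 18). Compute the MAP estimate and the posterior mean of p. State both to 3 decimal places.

Mode = (55−1)/(55+18−2) = 54/71 = 0.761.
Mean = 55/(55+18) = 55/73 = 0.753.

p_MAP = 0.761, E[p|data] = 0.753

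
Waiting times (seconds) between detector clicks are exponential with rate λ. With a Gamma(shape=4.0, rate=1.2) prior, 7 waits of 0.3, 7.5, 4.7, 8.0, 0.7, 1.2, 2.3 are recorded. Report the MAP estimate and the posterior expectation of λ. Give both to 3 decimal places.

MAP = 0.386, posterior mean = 0.425

Σ times = 24.7. Posterior: Gamma(shape = 4.0+7 = 11.0, rate = 1.2+24.7 = 25.9).
Mode = (α−1)/β = 10.0/25.9 = 0.386.
Mean = α/β = 11.0/25.9 = 0.425.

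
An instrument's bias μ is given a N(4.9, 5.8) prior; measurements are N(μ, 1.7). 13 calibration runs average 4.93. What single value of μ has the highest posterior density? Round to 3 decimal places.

4.929

Posterior for μ is Normal. Precision-weighted mean: (1/5.8·4.9 + 13/1.7·4.93) / (1/5.8 + 13/1.7) = 4.929.
A Normal posterior is symmetric, so mode = mean.
This is the posterior mode — the MAP estimate.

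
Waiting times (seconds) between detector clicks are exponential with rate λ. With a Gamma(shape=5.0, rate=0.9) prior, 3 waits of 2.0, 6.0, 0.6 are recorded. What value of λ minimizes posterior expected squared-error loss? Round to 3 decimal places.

0.842

Σ times = 8.6. Posterior: Gamma(shape = 5.0+3 = 8.0, rate = 0.9+8.6 = 9.5).
Mode = (α−1)/β = 7.0/9.5 = 0.737.
Mean = α/β = 8.0/9.5 = 0.842.
Squared-error loss ⇒ the optimal estimator is the posterior mean.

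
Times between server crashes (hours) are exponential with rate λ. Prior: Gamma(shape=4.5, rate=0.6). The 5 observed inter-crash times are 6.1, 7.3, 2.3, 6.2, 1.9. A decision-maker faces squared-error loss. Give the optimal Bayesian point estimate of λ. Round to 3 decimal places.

Σ times = 23.8. Posterior: Gamma(shape = 4.5+5 = 9.5, rate = 0.6+23.8 = 24.4).
Mode = (α−1)/β = 8.5/24.4 = 0.348.
Mean = α/β = 9.5/24.4 = 0.389.
Squared-error loss ⇒ the optimal estimator is the posterior mean.

0.389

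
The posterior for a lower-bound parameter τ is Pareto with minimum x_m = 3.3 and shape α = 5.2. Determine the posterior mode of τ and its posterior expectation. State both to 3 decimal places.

MAP = 3.300, posterior mean = 4.086

The Pareto density is strictly decreasing on [x_m, ∞), so the mode is x_m = 3.300.
Mean = α·x_m/(α−1) = 5.2·3.3/4.2 = 4.086.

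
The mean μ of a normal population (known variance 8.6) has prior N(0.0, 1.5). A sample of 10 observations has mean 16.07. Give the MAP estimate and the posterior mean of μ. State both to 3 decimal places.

MAP = 10.214; posterior mean = 10.214

Posterior for μ is Normal. Precision-weighted mean: (1/1.5·0.0 + 10/8.6·16.07) / (1/1.5 + 10/8.6) = 10.214.
A Normal posterior is symmetric, so mode = mean.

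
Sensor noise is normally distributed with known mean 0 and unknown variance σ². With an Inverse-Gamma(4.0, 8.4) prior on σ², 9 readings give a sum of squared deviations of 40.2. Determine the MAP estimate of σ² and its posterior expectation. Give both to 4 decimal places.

Posterior: Inverse-Gamma(shape = 4.0+9/2 = 8.5, scale = 8.4+40.2/2 = 28.5).
Mode = β/(α+1) = 28.5/9.5 = 3.0000.
Mean = β/(α−1) = 28.5/7.5 = 3.8000.

MAP estimate = 3.0000, posterior expectation = 3.8000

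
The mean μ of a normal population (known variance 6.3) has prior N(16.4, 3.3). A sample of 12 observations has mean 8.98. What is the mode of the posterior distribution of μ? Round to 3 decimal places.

Posterior for μ is Normal. Precision-weighted mean: (1/3.3·16.4 + 12/6.3·8.98) / (1/3.3 + 12/6.3) = 9.998.
A Normal posterior is symmetric, so mode = mean.
This is the posterior mode — the MAP estimate.

9.998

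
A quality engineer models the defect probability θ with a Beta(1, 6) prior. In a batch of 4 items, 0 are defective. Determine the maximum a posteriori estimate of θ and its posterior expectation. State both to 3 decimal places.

Posterior: Beta(1+0, 6+4) = Beta(1, 10).
Since α = 1 ≤ 1 and β > 1, the Beta density is monotone decreasing on [0,1]; the mode is at 0.
Mean = 1/(1+10) = 0.091.
The posterior is right-skewed, so the mean exceeds the mode.

maximum a posteriori estimate = 0.000, posterior expectation = 0.091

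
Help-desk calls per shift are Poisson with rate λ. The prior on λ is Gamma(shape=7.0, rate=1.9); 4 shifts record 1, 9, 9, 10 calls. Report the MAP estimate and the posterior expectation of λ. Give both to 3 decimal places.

Σ counts = 29. Posterior: Gamma(shape = 7.0+29 = 36.0, rate = 1.9+4 = 5.9).
Mode = (α−1)/β = 35.0/5.9 = 5.932.
Mean = α/β = 36.0/5.9 = 6.102.
Mean > mode: the posterior has a right tail.

MAP = 5.932, posterior mean = 6.102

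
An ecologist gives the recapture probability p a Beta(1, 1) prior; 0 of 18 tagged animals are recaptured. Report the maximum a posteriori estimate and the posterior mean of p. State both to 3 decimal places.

maximum a posteriori estimate = 0.000, posterior mean = 0.050

Posterior: Beta(1+0, 1+18) = Beta(1, 19).
Since α = 1 ≤ 1 and β > 1, the Beta density is monotone decreasing on [0,1]; the mode is at 0.
Mean = 1/(1+19) = 0.050.
The posterior is right-skewed, so the mean exceeds the mode.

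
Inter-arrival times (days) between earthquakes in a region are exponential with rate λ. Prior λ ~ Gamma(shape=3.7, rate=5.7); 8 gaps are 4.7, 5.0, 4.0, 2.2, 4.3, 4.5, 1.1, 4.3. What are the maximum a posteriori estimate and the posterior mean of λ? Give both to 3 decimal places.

Σ times = 30.1. Posterior: Gamma(shape = 3.7+8 = 11.7, rate = 5.7+30.1 = 35.8).
Mode = (α−1)/β = 10.7/35.8 = 0.299.
Mean = α/β = 11.7/35.8 = 0.327.
The posterior is right-skewed, so the mean exceeds the mode.

maximum a posteriori estimate = 0.299, posterior mean = 0.327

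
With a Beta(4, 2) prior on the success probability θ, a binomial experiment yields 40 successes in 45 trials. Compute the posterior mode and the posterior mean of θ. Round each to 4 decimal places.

MAP: 0.8776. Posterior mean: 0.8627.

Posterior: Beta(4+40, 2+5) = Beta(44, 7).
Mode = (44−1)/(44+7−2) = 43/49 = 0.8776.
Mean = 44/(44+7) = 44/51 = 0.8627.
Mode > mean: the posterior has a left tail.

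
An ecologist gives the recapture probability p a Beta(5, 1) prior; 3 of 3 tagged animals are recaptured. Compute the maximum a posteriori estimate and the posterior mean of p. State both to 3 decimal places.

MAP: 1.000. Posterior mean: 0.889.

Posterior: Beta(5+3, 1+0) = Beta(8, 1).
Since β = 1 ≤ 1 and α > 1, the Beta density is monotone increasing on [0,1]; the mode is at 1.
Mean = 8/(8+1) = 0.889.
The mean is pulled below the mode by the posterior's left skew.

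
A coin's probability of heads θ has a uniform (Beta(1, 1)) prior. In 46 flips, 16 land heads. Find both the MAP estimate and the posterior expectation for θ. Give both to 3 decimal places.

θ_MAP = 0.348, E[θ|data] = 0.354

Posterior: Beta(1+16, 1+30) = Beta(17, 31).
Mode = (17−1)/(17+31−2) = 16/46 = 0.348.
With a flat prior the MAP equals the MLE, 16/46.
Mean = 17/(17+31) = 17/48 = 0.354.
Right-skewed posterior ⇒ mode < mean.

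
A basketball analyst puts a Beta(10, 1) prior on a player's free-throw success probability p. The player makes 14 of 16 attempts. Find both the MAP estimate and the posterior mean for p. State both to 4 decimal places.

Posterior: Beta(10+14, 1+2) = Beta(24, 3).
Mode = (24−1)/(24+3−2) = 23/25 = 0.9200.
Mean = 24/(24+3) = 24/27 = 0.8889.

MAP estimate = 0.9200, posterior mean = 0.8889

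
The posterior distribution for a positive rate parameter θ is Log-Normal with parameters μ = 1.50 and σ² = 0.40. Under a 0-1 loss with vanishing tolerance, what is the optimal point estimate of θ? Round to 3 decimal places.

Mode = exp(μ − σ²) = exp(1.10) = 3.004.
Mean = exp(μ + σ²/2) = exp(1.700) = 5.474.
This is the posterior mode — the MAP estimate.

3.004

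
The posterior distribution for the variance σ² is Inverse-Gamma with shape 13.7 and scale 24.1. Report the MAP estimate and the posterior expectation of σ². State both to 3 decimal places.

Mode = β/(α+1) = 24.1/14.7 = 1.639.
Mean = β/(α−1) = 24.1/12.7 = 1.898.

MAP = 1.639; posterior mean = 1.898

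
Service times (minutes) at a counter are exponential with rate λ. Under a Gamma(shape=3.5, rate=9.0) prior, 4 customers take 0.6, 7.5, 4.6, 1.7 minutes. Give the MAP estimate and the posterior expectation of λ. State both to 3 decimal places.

MAP = 0.278; posterior mean = 0.321

Σ times = 14.4. Posterior: Gamma(shape = 3.5+4 = 7.5, rate = 9.0+14.4 = 23.4).
Mode = (α−1)/β = 6.5/23.4 = 0.278.
Mean = α/β = 7.5/23.4 = 0.321.
Mean > mode: the posterior has a right tail.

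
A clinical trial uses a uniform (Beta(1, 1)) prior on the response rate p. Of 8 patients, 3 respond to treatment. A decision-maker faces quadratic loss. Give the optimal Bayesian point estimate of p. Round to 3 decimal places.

Posterior: Beta(1+3, 1+5) = Beta(4, 6).
Mode = (4−1)/(4+6−2) = 3/8 = 0.375.
With a flat prior the MAP equals the MLE, 3/8.
Mean = 4/(4+6) = 4/10 = 0.400.
Quadratic loss ⇒ the optimal estimator is the posterior mean.

0.400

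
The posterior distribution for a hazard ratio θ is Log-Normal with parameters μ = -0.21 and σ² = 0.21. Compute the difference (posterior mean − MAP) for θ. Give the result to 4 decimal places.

0.2433

Mode = exp(μ − σ²) = exp(-0.42) = 0.6570.
Mean = exp(μ + σ²/2) = exp(-0.105) = 0.9003.
Difference = 0.9003 − 0.6570 = 0.2433.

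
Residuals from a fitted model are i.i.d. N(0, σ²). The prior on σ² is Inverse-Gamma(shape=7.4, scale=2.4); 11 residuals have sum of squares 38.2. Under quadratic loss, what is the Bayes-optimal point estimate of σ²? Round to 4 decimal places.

1.8067

Posterior: Inverse-Gamma(shape = 7.4+11/2 = 12.9, scale = 2.4+38.2/2 = 21.5).
Mode = β/(α+1) = 21.5/13.9 = 1.5468.
Mean = β/(α−1) = 21.5/11.9 = 1.8067.
Quadratic loss ⇒ the optimal estimator is the posterior mean.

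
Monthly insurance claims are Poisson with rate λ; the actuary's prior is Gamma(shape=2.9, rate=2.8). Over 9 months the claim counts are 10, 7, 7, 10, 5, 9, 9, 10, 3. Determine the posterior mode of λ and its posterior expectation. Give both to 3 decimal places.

MAP = 6.093, posterior mean = 6.178

Σ counts = 70. Posterior: Gamma(shape = 2.9+70 = 72.9, rate = 2.8+9 = 11.8).
Mode = (α−1)/β = 71.9/11.8 = 6.093.
Mean = α/β = 72.9/11.8 = 6.178.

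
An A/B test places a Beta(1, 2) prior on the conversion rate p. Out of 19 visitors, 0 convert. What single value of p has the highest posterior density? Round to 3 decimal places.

0.000

Posterior: Beta(1+0, 2+19) = Beta(1, 21).
Since α = 1 ≤ 1 and β > 1, the Beta density is monotone decreasing on [0,1]; the mode is at 0.
Mean = 1/(1+21) = 0.045.
This is the posterior mode — the MAP estimate.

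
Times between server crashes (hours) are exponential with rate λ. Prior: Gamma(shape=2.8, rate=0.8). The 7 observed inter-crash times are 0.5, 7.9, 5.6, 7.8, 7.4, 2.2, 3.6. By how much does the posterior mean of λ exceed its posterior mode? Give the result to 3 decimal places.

0.028

Σ times = 35.0. Posterior: Gamma(shape = 2.8+7 = 9.8, rate = 0.8+35.0 = 35.8).
Mode = (α−1)/β = 8.8/35.8 = 0.246.
Mean = α/β = 9.8/35.8 = 0.274.
Difference = 0.274 − 0.246 = 0.028.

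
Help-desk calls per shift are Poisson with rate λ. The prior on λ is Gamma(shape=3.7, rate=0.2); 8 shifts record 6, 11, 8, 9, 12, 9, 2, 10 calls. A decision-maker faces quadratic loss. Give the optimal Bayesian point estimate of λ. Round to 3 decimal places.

Σ counts = 67. Posterior: Gamma(shape = 3.7+67 = 70.7, rate = 0.2+8 = 8.2).
Mode = (α−1)/β = 69.7/8.2 = 8.500.
Mean = α/β = 70.7/8.2 = 8.622.
Quadratic loss ⇒ the optimal estimator is the posterior mean.

8.622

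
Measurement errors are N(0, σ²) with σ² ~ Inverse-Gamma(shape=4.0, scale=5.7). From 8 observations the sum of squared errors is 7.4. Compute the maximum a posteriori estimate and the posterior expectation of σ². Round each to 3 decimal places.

Posterior: Inverse-Gamma(shape = 4.0+8/2 = 8.0, scale = 5.7+7.4/2 = 9.4).
Mode = β/(α+1) = 9.4/9.0 = 1.044.
Mean = β/(α−1) = 9.4/7.0 = 1.343.

maximum a posteriori estimate = 1.044, posterior expectation = 1.343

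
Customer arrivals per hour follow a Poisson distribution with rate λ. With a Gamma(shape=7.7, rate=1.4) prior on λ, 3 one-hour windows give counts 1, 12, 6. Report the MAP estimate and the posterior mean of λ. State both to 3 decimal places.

MAP: 5.841. Posterior mean: 6.068.

Σ counts = 19. Posterior: Gamma(shape = 7.7+19 = 26.7, rate = 1.4+3 = 4.4).
Mode = (α−1)/β = 25.7/4.4 = 5.841.
Mean = α/β = 26.7/4.4 = 6.068.
Right-skewed posterior ⇒ mode < mean.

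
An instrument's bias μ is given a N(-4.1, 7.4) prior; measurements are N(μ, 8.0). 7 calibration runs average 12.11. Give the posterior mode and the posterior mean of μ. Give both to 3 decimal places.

posterior mode = 9.941, posterior mean = 9.941

Posterior for μ is Normal. Precision-weighted mean: (1/7.4·-4.1 + 7/8.0·12.11) / (1/7.4 + 7/8.0) = 9.941.
A Normal posterior is symmetric, so mode = mean.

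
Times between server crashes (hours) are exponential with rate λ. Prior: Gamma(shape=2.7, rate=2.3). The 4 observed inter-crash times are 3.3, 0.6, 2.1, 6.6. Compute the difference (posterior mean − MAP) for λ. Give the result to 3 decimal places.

Σ times = 12.6. Posterior: Gamma(shape = 2.7+4 = 6.7, rate = 2.3+12.6 = 14.9).
Mode = (α−1)/β = 5.7/14.9 = 0.383.
Mean = α/β = 6.7/14.9 = 0.450.
Difference = 0.450 − 0.383 = 0.067.
Mean > mode: the posterior has a right tail.

0.067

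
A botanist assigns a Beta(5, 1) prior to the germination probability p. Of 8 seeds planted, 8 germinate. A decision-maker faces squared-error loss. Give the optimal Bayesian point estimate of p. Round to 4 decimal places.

0.9286

Posterior: Beta(5+8, 1+0) = Beta(13, 1).
Since β = 1 ≤ 1 and α > 1, the Beta density is monotone increasing on [0,1]; the mode is at 1.
Mean = 13/(13+1) = 0.9286.
Squared-error loss ⇒ the optimal estimator is the posterior mean.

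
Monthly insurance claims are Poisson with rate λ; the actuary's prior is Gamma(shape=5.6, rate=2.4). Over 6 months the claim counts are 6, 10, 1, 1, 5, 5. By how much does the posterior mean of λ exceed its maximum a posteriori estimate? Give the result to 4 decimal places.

Σ counts = 28. Posterior: Gamma(shape = 5.6+28 = 33.6, rate = 2.4+6 = 8.4).
Mode = (α−1)/β = 32.6/8.4 = 3.8810.
Mean = α/β = 33.6/8.4 = 4.0000.
Difference = 4.0000 − 3.8810 = 0.1190.

0.1190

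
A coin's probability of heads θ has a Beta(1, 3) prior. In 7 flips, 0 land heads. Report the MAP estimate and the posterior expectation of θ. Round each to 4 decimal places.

θ_MAP = 0.0000, E[θ|data] = 0.0909

Posterior: Beta(1+0, 3+7) = Beta(1, 10).
Since α = 1 ≤ 1 and β > 1, the Beta density is monotone decreasing on [0,1]; the mode is at 0.
Mean = 1/(1+10) = 0.0909.
Mean > mode: the posterior has a right tail.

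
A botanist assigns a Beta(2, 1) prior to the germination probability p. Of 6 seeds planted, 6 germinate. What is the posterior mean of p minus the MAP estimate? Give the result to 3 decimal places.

-0.111

Posterior: Beta(2+6, 1+0) = Beta(8, 1).
Since β = 1 ≤ 1 and α > 1, the Beta density is monotone increasing on [0,1]; the mode is at 1.
Mean = 8/(8+1) = 0.889.
Difference = 0.889 − 1.000 = -0.111.
The mean is pulled below the mode by the posterior's left skew.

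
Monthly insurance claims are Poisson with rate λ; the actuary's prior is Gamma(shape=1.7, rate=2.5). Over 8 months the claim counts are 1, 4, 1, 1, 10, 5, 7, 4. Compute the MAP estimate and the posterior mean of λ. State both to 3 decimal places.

Σ counts = 33. Posterior: Gamma(shape = 1.7+33 = 34.7, rate = 2.5+8 = 10.5).
Mode = (α−1)/β = 33.7/10.5 = 3.210.
Mean = α/β = 34.7/10.5 = 3.305.

MAP estimate = 3.210, posterior mean = 3.305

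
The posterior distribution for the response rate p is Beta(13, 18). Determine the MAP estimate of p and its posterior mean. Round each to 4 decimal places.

Mode = (13−1)/(13+18−2) = 12/29 = 0.4138.
Mean = 13/(13+18) = 13/31 = 0.4194.

MAP estimate = 0.4138, posterior mean = 0.4194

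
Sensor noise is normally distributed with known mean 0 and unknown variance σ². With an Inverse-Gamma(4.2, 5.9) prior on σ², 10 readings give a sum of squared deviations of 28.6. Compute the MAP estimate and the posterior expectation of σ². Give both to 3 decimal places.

MAP estimate = 1.980, posterior expectation = 2.463

Posterior: Inverse-Gamma(shape = 4.2+10/2 = 9.2, scale = 5.9+28.6/2 = 20.2).
Mode = β/(α+1) = 20.2/10.2 = 1.980.
Mean = β/(α−1) = 20.2/8.2 = 2.463.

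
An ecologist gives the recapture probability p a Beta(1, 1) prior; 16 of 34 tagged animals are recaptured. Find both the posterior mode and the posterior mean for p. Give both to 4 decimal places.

Posterior: Beta(1+16, 1+18) = Beta(17, 19).
Mode = (17−1)/(17+19−2) = 16/34 = 0.4706.
Mean = 17/(17+19) = 17/36 = 0.4722.

MAP = 0.4706, posterior mean = 0.4722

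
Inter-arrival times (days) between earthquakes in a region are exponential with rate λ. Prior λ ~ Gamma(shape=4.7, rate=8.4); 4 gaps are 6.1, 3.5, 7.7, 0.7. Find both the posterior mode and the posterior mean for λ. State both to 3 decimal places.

MAP = 0.292, posterior mean = 0.330

Σ times = 18.0. Posterior: Gamma(shape = 4.7+4 = 8.7, rate = 8.4+18.0 = 26.4).
Mode = (α−1)/β = 7.7/26.4 = 0.292.
Mean = α/β = 8.7/26.4 = 0.330.
Mean > mode: the posterior has a right tail.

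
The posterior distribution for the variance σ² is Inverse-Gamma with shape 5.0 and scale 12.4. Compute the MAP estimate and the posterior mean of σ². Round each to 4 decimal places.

Mode = β/(α+1) = 12.4/6.0 = 2.0667.
Mean = β/(α−1) = 12.4/4.0 = 3.1000.
The mean is pulled above the mode by the posterior's right skew.

MAP = 2.0667, posterior mean = 3.1000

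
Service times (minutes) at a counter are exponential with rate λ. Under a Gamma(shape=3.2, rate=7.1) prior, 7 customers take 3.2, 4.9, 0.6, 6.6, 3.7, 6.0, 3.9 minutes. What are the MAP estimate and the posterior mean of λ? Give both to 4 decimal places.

Σ times = 28.9. Posterior: Gamma(shape = 3.2+7 = 10.2, rate = 7.1+28.9 = 36.0).
Mode = (α−1)/β = 9.2/36.0 = 0.2556.
Mean = α/β = 10.2/36.0 = 0.2833.

MAP = 0.2556, posterior mean = 0.2833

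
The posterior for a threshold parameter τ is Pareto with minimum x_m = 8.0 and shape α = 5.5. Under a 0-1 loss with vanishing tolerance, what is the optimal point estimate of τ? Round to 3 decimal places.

8.000

The Pareto density is strictly decreasing on [x_m, ∞), so the mode is x_m = 8.000.
Mean = α·x_m/(α−1) = 5.5·8.0/4.5 = 9.778.
This is the posterior mode — the MAP estimate.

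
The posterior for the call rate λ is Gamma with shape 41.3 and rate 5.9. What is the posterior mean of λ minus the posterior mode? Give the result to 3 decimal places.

Mode = (α−1)/β = 40.3/5.9 = 6.831.
Mean = α/β = 41.3/5.9 = 7.000.
Difference = 7.000 − 6.831 = 0.169.

0.169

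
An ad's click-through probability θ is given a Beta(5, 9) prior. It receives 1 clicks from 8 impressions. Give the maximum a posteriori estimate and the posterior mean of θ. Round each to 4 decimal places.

Posterior: Beta(5+1, 9+7) = Beta(6, 16).
Mode = (6−1)/(6+16−2) = 5/20 = 0.2500.
Mean = 6/(6+16) = 6/22 = 0.2727.

maximum a posteriori estimate = 0.2500, posterior mean = 0.2727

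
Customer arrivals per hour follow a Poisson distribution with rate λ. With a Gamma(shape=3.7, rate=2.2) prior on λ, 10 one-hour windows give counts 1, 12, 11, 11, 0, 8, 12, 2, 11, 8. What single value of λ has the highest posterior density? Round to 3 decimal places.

Σ counts = 76. Posterior: Gamma(shape = 3.7+76 = 79.7, rate = 2.2+10 = 12.2).
Mode = (α−1)/β = 78.7/12.2 = 6.451.
Mean = α/β = 79.7/12.2 = 6.533.
This is the posterior mode — the MAP estimate.

6.451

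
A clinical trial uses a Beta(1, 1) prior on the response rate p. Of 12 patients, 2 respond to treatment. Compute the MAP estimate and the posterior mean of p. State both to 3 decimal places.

Posterior: Beta(1+2, 1+10) = Beta(3, 11).
Mode = (3−1)/(3+11−2) = 2/12 = 0.167.
Mean = 3/(3+11) = 3/14 = 0.214.

MAP: 0.167. Posterior mean: 0.214.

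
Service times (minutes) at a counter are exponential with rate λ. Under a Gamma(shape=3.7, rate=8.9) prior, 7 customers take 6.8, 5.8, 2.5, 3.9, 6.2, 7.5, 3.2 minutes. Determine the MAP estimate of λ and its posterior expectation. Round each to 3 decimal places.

λ_MAP = 0.217, E[λ|data] = 0.239

Σ times = 35.9. Posterior: Gamma(shape = 3.7+7 = 10.7, rate = 8.9+35.9 = 44.8).
Mode = (α−1)/β = 9.7/44.8 = 0.217.
Mean = α/β = 10.7/44.8 = 0.239.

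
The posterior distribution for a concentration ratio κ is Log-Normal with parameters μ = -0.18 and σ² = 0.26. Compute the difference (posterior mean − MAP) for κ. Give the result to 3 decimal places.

0.307

Mode = exp(μ − σ²) = exp(-0.44) = 0.644.
Mean = exp(μ + σ²/2) = exp(-0.050) = 0.951.
Difference = 0.951 − 0.644 = 0.307.
The posterior is right-skewed, so the mean exceeds the mode.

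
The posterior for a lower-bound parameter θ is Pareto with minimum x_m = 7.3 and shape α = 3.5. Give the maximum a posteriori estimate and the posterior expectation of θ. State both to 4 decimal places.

The Pareto density is strictly decreasing on [x_m, ∞), so the mode is x_m = 7.3000.
Mean = α·x_m/(α−1) = 3.5·7.3/2.5 = 10.2200.

MAP = 7.3000, posterior mean = 10.2200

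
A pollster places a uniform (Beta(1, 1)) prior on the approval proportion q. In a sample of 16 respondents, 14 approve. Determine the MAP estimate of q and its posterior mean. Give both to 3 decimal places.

q_MAP = 0.875, E[q|data] = 0.833

Posterior: Beta(1+14, 1+2) = Beta(15, 3).
Mode = (15−1)/(15+3−2) = 14/16 = 0.875.
Mean = 15/(15+3) = 15/18 = 0.833.
Left-skewed posterior ⇒ mean < mode.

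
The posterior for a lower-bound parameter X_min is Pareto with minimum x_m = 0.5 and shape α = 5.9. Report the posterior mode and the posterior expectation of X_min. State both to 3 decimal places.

MAP: 0.500. Posterior mean: 0.602.

The Pareto density is strictly decreasing on [x_m, ∞), so the mode is x_m = 0.500.
Mean = α·x_m/(α−1) = 5.9·0.5/4.9 = 0.602.
The posterior is right-skewed, so the mean exceeds the mode.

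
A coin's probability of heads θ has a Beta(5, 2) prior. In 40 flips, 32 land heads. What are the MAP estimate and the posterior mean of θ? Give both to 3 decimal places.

MAP estimate = 0.800, posterior mean = 0.787

Posterior: Beta(5+32, 2+8) = Beta(37, 10).
Mode = (37−1)/(37+10−2) = 36/45 = 0.800.
Mean = 37/(37+10) = 37/47 = 0.787.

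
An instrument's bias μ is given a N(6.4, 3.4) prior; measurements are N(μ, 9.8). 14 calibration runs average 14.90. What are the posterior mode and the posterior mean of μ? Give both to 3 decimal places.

Posterior for μ is Normal. Precision-weighted mean: (1/3.4·6.4 + 14/9.8·14.90) / (1/3.4 + 14/9.8) = 13.449.
A Normal posterior is symmetric, so mode = mean.

μ_MAP = 13.449, E[μ|data] = 13.449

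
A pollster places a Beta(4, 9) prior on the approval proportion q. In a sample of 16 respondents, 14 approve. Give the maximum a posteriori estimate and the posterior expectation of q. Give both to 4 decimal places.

Posterior: Beta(4+14, 9+2) = Beta(18, 11).
Mode = (18−1)/(18+11−2) = 17/27 = 0.6296.
Mean = 18/(18+11) = 18/29 = 0.6207.

MAP = 0.6296; posterior mean = 0.6207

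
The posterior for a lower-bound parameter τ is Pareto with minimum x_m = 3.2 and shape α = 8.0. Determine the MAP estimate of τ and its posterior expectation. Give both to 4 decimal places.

The Pareto density is strictly decreasing on [x_m, ∞), so the mode is x_m = 3.2000.
Mean = α·x_m/(α−1) = 8.0·3.2/7.0 = 3.6571.

MAP = 3.2000; posterior mean = 3.6571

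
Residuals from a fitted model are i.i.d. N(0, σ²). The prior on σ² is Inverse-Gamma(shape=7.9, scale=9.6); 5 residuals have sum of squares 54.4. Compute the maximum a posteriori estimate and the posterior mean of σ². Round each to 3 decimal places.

Posterior: Inverse-Gamma(shape = 7.9+5/2 = 10.4, scale = 9.6+54.4/2 = 36.8).
Mode = β/(α+1) = 36.8/11.4 = 3.228.
Mean = β/(α−1) = 36.8/9.4 = 3.915.
Right-skewed posterior ⇒ mode < mean.

MAP = 3.228, posterior mean = 3.915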